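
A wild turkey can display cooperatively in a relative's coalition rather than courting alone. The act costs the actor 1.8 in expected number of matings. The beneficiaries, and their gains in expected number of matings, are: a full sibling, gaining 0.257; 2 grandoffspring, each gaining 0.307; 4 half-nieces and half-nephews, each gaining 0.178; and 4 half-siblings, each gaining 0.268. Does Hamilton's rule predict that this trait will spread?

No

Hamilton's rule: the trait is favored when the sum of r·B over every recipient exceeds the actor's cost C.
r to a full sibling = 0.5 (full sibs share both parents — two paths of length 2: r = 2·(1/2)^2 = 1/2).
r to a grandoffspring = 1/4 (two parent–offspring links: r = (1/2)^2 = 1/4).
r to a half-niece or half-nephew = 0.125 (half-aunt/uncle↔niece/nephew: one path of length 3: r = (1/2)^3 = 1/8).
r to a half-sibling = 1/4 (half-sibs share one parent — one path of length 2: r = (1/2)^2 = 1/4).
Summing one r·B term per recipient: 1·0.5·0.257 + 2·0.25·0.307 + 4·0.125·0.178 + 4·0.25·0.268 = 0.639.
0.639 < 1.8: the indirect benefit is less than the cost.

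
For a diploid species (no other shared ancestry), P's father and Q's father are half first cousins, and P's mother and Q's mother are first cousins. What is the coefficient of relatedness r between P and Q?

With two independent routes of shared ancestry, r is the sum of the two contributions.
P and Q are related in two ways: half second cousins through their fathers (r = 1/64) and second cousins through their mothers (r = 1/32).
r = 1/64 + 1/32 = 3/64 = 0.046875.

0.046875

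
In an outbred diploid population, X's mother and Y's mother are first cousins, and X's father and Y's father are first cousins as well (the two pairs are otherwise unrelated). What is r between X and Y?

0.0625

With two independent routes of shared ancestry, r is the sum of the two contributions.
X and Y are related in two ways: second cousins through their mothers (r = 1/32) and second cousins through their fathers (r = 1/32).
r = 1/32 + 1/32 = 0.0625.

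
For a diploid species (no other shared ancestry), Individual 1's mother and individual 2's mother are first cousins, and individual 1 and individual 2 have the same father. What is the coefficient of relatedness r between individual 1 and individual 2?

0.28125

Wright's path rule: contributions from independent ancestry routes add.
Individual 1 and individual 2 are related in two ways: second cousins through their mothers (r = 1/32) and half-sibs through their shared father (r = 1/4).
r = 1/32 + 1/4 = 0.28125.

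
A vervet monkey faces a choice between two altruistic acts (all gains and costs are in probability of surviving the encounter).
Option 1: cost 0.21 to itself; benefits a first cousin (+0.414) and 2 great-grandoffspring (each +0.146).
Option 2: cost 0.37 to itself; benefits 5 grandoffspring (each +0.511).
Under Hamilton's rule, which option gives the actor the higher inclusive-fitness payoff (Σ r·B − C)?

Option 2

Option 1: r to a first cousin = 0.125.
Option 1: r to a great-grandoffspring = 0.125.
Option 1: Σ r·B − C = (1·0.125·0.414 + 2·0.125·0.146) − 0.21 = -0.12175.
Option 2: r to a grandoffspring = 0.25.
Option 2: Σ r·B − C = (5·0.25·0.511) − 0.37 = 0.26875.
Option 2 has the higher net inclusive-fitness payoff.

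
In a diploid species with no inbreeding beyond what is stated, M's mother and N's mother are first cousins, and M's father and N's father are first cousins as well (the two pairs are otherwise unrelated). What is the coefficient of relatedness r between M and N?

Wright's path rule: contributions from independent ancestry routes add.
M and N are related in two ways: second cousins through their mothers (r = 1/32) and second cousins through their fathers (r = 1/32).
r = 1/32 + 1/32 = 1/16 = 0.0625.

0.0625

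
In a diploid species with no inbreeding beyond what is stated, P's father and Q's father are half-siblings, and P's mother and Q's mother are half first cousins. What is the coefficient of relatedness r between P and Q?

0.078125

Relatedness sums over independent paths through distinct common ancestors.
P and Q are related in two ways: half first cousins through their fathers (r = 1/16) and half second cousins through their mothers (r = 1/64).
r = 1/16 + 1/64 = 5/64 = 0.078125.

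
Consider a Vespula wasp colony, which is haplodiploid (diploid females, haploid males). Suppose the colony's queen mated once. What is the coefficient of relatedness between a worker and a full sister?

0.75

Haplodiploid full sisters inherit their father's entire haploid genome identically (contributing 1/2) and on average half of their mother's contribution (1/2 · 1/2 = 1/4); r = 1/2 + 1/4 = 3/4.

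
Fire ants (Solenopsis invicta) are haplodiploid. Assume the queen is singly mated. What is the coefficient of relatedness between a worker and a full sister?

0.75

Haplodiploid full sisters inherit their father's entire haploid genome identically (contributing 1/2) and on average half of their mother's contribution (1/2 · 1/2 = 1/4); r = 1/2 + 1/4 = 3/4.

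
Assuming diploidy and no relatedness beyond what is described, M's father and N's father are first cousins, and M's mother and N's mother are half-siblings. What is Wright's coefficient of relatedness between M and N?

Relatedness sums over independent paths through distinct common ancestors.
M and N are related in two ways: second cousins through their fathers (r = 1/32) and half first cousins through their mothers (r = 1/16).
r = 1/32 + 1/16 = 3/32 = 0.09375.

0.09375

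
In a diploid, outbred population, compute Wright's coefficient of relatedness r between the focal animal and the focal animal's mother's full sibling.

0.25

Each parent–offspring link contributes a factor of 1/2, and independent paths through distinct common ancestors add.
Full aunt/uncle↔niece/nephew: two paths of length 3 through the shared grandparent pair: r = 2·(1/2)^3 = 1/4.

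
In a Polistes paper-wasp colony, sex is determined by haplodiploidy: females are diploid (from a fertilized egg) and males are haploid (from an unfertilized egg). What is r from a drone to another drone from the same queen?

0.5

Haploid brothers each carry a random half of the queen's diploid genome, so on average they share half: r = 1/2.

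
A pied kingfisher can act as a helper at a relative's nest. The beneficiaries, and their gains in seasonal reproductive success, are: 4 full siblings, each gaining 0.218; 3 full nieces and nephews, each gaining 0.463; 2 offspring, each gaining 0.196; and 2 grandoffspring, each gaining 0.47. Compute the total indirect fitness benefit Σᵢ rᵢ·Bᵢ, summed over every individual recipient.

r to a full sibling = 1/2 (full sibs share both parents — two paths of length 2: r = 2·(1/2)^2 = 1/2).
r to a full niece or nephew = 0.25 (full aunt/uncle↔niece/nephew: two paths of length 3 through the shared grandparent pair: r = 2·(1/2)^3 = 1/4).
r to an offspring = 1/2 (one parent–offspring link: r = (1/2)^1 = 1/2).
r to a grandoffspring = 0.25 (two parent–offspring links: r = (1/2)^2 = 1/4).
Summing one r·B term per recipient: 4·0.5·0.218 + 3·0.25·0.463 + 2·0.5·0.196 + 2·0.25·0.47 = 1.21425.

1.21425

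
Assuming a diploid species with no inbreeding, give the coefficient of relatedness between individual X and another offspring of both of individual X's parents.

Each parent–offspring link contributes a factor of 1/2, and independent paths through distinct common ancestors add.
Full sibs share both parents — two paths of length 2: r = 2·(1/2)^2 = 1/2.

0.5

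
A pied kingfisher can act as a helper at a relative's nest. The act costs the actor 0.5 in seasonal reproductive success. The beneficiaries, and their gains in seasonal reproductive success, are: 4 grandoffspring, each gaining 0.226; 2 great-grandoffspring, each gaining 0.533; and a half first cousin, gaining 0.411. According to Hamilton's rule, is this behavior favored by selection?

No

Hamilton's rule: the trait is favored when the sum of r·B over every recipient exceeds the actor's cost C.
r to a grandoffspring = 0.25 (two parent–offspring links: r = (1/2)^2 = 1/4).
r to a great-grandoffspring = 0.125 (three parent–offspring links: r = (1/2)^3 = 1/8).
r to a half first cousin = 0.0625 (half first cousins share one grandparent — one path of length 4: r = (1/2)^4 = 1/16).
Summing one r·B term per recipient: 4·0.25·0.226 + 2·0.125·0.533 + 1·0.0625·0.411 = 0.3849375.
0.3849375 < 0.5: the indirect benefit is less than the cost.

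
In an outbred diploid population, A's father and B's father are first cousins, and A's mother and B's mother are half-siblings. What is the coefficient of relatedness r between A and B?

Wright's path rule: contributions from independent ancestry routes add.
A and B are related in two ways: second cousins through their fathers (r = 1/32) and half first cousins through their mothers (r = 1/16).
r = 1/32 + 1/16 = 3/32 = 0.09375.

0.09375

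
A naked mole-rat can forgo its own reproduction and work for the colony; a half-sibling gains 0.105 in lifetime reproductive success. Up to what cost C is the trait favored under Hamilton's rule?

0.02625

r to a half-sibling = 1/4 (half-sibs share one parent — one path of length 2: r = (1/2)^2 = 1/4).
Hamilton's rule: n·r·B > C, so the trait is favored while C < n·r·B = 1·0.25·0.105 = 0.02625.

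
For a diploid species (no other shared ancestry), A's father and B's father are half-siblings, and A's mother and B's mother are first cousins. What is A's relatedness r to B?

Relatedness sums over independent paths through distinct common ancestors.
A and B are related in two ways: half first cousins through their fathers (r = 1/16) and second cousins through their mothers (r = 1/32).
r = 1/16 + 1/32 = 0.09375.

0.09375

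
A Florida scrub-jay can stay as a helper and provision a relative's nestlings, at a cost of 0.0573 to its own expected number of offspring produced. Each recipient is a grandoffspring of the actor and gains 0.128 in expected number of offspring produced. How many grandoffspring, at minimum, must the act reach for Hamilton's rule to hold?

2

r to a grandoffspring = 0.25 (two parent–offspring links: r = (1/2)^2 = 1/4).
Hamilton's rule: n·r·B > C  ⇒  n > C/(r·B) = 0.0573/(0.25·0.128) = 1.791.
The smallest integer exceeding 1.791 is 2.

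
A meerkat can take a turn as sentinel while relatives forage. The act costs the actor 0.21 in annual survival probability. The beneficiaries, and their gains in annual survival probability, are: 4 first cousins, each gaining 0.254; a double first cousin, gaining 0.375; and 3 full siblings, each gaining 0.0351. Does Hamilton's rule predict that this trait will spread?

Yes

Hamilton's rule: the trait is favored when the sum of r·B over every recipient exceeds the actor's cost C.
r to a first cousin = 1/8 (first cousins share one grandparent pair — two paths of length 4: r = 2·(1/2)^4 = 1/8).
r to a double first cousin = 1/4 (double first cousins share both grandparent pairs — four paths of length 4: r = 4·(1/2)^4 = 1/4).
r to a full sibling = 1/2 (full sibs share both parents — two paths of length 2: r = 2·(1/2)^2 = 1/2).
Summing one r·B term per recipient: 4·0.125·0.254 + 1·0.25·0.375 + 3·0.5·0.0351 = 0.2734.
0.2734 > 0.21: the indirect benefit exceeds the cost.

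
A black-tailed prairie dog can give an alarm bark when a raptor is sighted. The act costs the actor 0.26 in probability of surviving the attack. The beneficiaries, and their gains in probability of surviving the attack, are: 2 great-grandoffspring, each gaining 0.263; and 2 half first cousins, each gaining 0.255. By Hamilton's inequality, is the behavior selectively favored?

Hamilton's rule: the trait is favored when the sum of r·B over every recipient exceeds the actor's cost C.
r to a great-grandoffspring = 0.125 (three parent–offspring links: r = (1/2)^3 = 1/8).
r to a half first cousin = 0.0625 (half first cousins share one grandparent — one path of length 4: r = (1/2)^4 = 1/16).
Summing one r·B term per recipient: 2·0.125·0.263 + 2·0.0625·0.255 = 0.097625.
0.097625 < 0.26: the indirect benefit is less than the cost.

No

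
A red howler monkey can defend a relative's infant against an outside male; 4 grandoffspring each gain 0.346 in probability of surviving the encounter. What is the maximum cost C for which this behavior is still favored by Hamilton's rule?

0.346

r to a grandoffspring = 1/4 (two parent–offspring links: r = (1/2)^2 = 1/4).
Hamilton's rule: n·r·B > C, so the trait is favored while C < n·r·B = 4·0.25·0.346 = 0.346.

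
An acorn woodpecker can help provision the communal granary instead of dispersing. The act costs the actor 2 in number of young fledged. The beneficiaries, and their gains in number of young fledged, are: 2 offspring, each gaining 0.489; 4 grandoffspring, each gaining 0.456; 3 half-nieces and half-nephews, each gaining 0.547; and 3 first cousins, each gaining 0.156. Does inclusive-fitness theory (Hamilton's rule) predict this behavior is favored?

No

Hamilton's rule: the trait is favored when the sum of r·B over every recipient exceeds the actor's cost C.
r to an offspring = 1/2 (one parent–offspring link: r = (1/2)^1 = 1/2).
r to a grandoffspring = 0.25 (two parent–offspring links: r = (1/2)^2 = 1/4).
r to a half-niece or half-nephew = 0.125 (half-aunt/uncle↔niece/nephew: one path of length 3: r = (1/2)^3 = 1/8).
r to a first cousin = 1/8 (first cousins share one grandparent pair — two paths of length 4: r = 2·(1/2)^4 = 1/8).
Summing one r·B term per recipient: 2·0.5·0.489 + 4·0.25·0.456 + 3·0.125·0.547 + 3·0.125·0.156 = 1.208625.
1.208625 < 2: the indirect benefit is less than the cost.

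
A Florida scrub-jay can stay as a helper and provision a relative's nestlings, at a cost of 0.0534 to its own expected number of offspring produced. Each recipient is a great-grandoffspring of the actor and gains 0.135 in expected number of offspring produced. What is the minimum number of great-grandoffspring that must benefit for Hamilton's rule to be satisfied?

4

r to a great-grandoffspring = 0.125 (three parent–offspring links: r = (1/2)^3 = 1/8).
Hamilton's rule: n·r·B > C  ⇒  n > C/(r·B) = 0.0534/(0.125·0.135) = 3.164.
The smallest integer exceeding 3.164 is 4.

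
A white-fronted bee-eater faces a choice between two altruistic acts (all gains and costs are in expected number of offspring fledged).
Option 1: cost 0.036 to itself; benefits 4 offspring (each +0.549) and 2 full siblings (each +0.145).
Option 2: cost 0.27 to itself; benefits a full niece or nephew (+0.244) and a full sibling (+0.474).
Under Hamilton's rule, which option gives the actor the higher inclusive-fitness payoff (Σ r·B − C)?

Option 1

Option 1: r to an offspring = 0.5.
Option 1: r to a full sibling = 0.5.
Option 1: Σ r·B − C = (4·0.5·0.549 + 2·0.5·0.145) − 0.036 = 1.207.
Option 2: r to a full niece or nephew = 0.25.
Option 2: r to a full sibling = 0.5.
Option 2: Σ r·B − C = (1·0.25·0.244 + 1·0.5·0.474) − 0.27 = 0.028.
Option 1 has the higher net inclusive-fitness payoff.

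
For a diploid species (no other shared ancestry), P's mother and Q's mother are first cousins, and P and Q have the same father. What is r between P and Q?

0.28125

With two independent routes of shared ancestry, r is the sum of the two contributions.
P and Q are related in two ways: second cousins through their mothers (r = 1/32) and half-sibs through their shared father (r = 1/4).
r = 1/32 + 1/4 = 0.28125.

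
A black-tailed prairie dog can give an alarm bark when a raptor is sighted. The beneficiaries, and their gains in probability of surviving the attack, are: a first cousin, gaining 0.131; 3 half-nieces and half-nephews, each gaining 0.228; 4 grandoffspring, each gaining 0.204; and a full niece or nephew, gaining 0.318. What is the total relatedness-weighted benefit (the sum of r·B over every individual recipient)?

r to a first cousin = 1/8 (first cousins share one grandparent pair — two paths of length 4: r = 2·(1/2)^4 = 1/8).
r to a half-niece or half-nephew = 1/8 (half-aunt/uncle↔niece/nephew: one path of length 3: r = (1/2)^3 = 1/8).
r to a grandoffspring = 0.25 (two parent–offspring links: r = (1/2)^2 = 1/4).
r to a full niece or nephew = 0.25 (full aunt/uncle↔niece/nephew: two paths of length 3 through the shared grandparent pair: r = 2·(1/2)^3 = 1/4).
Summing one r·B term per recipient: 1·0.125·0.131 + 3·0.125·0.228 + 4·0.25·0.204 + 1·0.25·0.318 = 0.385375.

0.385375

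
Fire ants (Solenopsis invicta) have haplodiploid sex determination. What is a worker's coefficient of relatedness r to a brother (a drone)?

0.25

Her haploid brother carries none of their father's genes and a random half of their mother's genome; that half matches the maternal half of her own genome with probability 1/2: r = 1/2 · 1/2 = 1/4.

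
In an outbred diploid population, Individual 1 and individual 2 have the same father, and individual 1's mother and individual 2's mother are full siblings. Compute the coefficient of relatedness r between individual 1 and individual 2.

With two independent routes of shared ancestry, r is the sum of the two contributions.
Individual 1 and individual 2 are related in two ways: half-sibs through their shared father (r = 1/4) and first cousins through their mothers (r = 1/8).
r = 1/4 + 1/8 = 0.375.

0.375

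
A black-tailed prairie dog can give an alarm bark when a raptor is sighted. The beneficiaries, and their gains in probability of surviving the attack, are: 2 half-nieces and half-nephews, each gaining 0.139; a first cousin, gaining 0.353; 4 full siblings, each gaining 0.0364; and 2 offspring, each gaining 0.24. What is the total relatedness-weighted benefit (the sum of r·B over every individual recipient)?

0.391675

r to a half-niece or half-nephew = 1/8 (half-aunt/uncle↔niece/nephew: one path of length 3: r = (1/2)^3 = 1/8).
r to a first cousin = 1/8 (first cousins share one grandparent pair — two paths of length 4: r = 2·(1/2)^4 = 1/8).
r to a full sibling = 1/2 (full sibs share both parents — two paths of length 2: r = 2·(1/2)^2 = 1/2).
r to an offspring = 0.5 (one parent–offspring link: r = (1/2)^1 = 1/2).
Summing one r·B term per recipient: 2·0.125·0.139 + 1·0.125·0.353 + 4·0.5·0.0364 + 2·0.5·0.24 = 0.391675.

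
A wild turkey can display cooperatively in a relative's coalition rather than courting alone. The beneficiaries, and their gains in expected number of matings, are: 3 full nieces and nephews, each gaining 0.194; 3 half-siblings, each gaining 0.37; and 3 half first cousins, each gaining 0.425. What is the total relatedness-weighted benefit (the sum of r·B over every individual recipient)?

r to a full niece or nephew = 0.25 (full aunt/uncle↔niece/nephew: two paths of length 3 through the shared grandparent pair: r = 2·(1/2)^3 = 1/4).
r to a half-sibling = 0.25 (half-sibs share one parent — one path of length 2: r = (1/2)^2 = 1/4).
r to a half first cousin = 1/16 (half first cousins share one grandparent — one path of length 4: r = (1/2)^4 = 1/16).
Summing one r·B term per recipient: 3·0.25·0.194 + 3·0.25·0.37 + 3·0.0625·0.425 = 0.5026875.

0.5026875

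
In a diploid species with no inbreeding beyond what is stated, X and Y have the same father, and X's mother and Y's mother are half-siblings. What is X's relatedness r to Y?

Relatedness sums over independent paths through distinct common ancestors.
X and Y are related in two ways: half-sibs through their shared father (r = 1/4) and half first cousins through their mothers (r = 1/16).
r = 1/4 + 1/16 = 0.3125.

0.3125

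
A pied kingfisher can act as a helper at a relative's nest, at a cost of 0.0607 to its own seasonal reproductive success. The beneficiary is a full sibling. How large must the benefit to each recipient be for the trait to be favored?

0.1214

r to a full sibling = 0.5 (full sibs share both parents — two paths of length 2: r = 2·(1/2)^2 = 1/2).
Hamilton's rule with n recipients of equal r: n·r·B > C, so B > C/(n·r) = 0.0607/(1·0.5) = 0.1214.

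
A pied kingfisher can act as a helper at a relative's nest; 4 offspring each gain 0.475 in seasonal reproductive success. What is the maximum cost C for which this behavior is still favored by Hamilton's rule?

0.95

r to an offspring = 0.5 (one parent–offspring link: r = (1/2)^1 = 1/2).
Hamilton's rule: n·r·B > C, so the trait is favored while C < n·r·B = 4·0.5·0.475 = 0.95.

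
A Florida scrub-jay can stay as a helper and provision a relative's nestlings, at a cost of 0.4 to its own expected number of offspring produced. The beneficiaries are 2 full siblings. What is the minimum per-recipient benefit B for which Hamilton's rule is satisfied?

r to a full sibling = 1/2 (full sibs share both parents — two paths of length 2: r = 2·(1/2)^2 = 1/2).
Hamilton's rule with n recipients of equal r: n·r·B > C, so B > C/(n·r) = 0.4/(2·0.5) = 0.4.

0.4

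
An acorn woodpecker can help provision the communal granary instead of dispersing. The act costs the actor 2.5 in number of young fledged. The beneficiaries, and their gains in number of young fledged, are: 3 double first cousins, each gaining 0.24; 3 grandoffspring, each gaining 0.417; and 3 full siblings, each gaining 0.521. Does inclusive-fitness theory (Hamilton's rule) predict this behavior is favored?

Hamilton's rule: the trait is favored when the sum of r·B over every recipient exceeds the actor's cost C.
r to a double first cousin = 1/4 (double first cousins share both grandparent pairs — four paths of length 4: r = 4·(1/2)^4 = 1/4).
r to a grandoffspring = 0.25 (two parent–offspring links: r = (1/2)^2 = 1/4).
r to a full sibling = 1/2 (full sibs share both parents — two paths of length 2: r = 2·(1/2)^2 = 1/2).
Summing one r·B term per recipient: 3·0.25·0.24 + 3·0.25·0.417 + 3·0.5·0.521 = 1.27425.
1.27425 < 2.5: the indirect benefit is less than the cost.

No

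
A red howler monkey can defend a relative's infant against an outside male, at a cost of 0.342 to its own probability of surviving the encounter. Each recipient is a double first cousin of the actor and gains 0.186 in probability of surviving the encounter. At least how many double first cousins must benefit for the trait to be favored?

r to a double first cousin = 1/4 (double first cousins share both grandparent pairs — four paths of length 4: r = 4·(1/2)^4 = 1/4).
Hamilton's rule: n·r·B > C  ⇒  n > C/(r·B) = 0.342/(0.25·0.186) = 7.355.
The smallest integer exceeding 7.355 is 8.

8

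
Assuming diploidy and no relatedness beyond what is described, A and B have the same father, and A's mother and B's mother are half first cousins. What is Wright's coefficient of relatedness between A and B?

With two independent routes of shared ancestry, r is the sum of the two contributions.
A and B are related in two ways: half-sibs through their shared father (r = 1/4) and half second cousins through their mothers (r = 1/64).
r = 1/4 + 1/64 = 17/64 = 0.265625.

0.265625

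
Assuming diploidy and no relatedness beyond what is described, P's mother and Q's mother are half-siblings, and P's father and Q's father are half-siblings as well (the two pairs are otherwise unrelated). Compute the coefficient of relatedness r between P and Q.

Wright's path rule: contributions from independent ancestry routes add.
P and Q are related in two ways: half first cousins through their mothers (r = 1/16) and half first cousins through their fathers (r = 1/16).
r = 1/16 + 1/16 = 0.125.

0.125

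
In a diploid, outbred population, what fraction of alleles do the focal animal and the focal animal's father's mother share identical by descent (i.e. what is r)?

0.25

Each parent–offspring link contributes a factor of 1/2, and independent paths through distinct common ancestors add.
Two parent–offspring links: r = (1/2)^2 = 1/4.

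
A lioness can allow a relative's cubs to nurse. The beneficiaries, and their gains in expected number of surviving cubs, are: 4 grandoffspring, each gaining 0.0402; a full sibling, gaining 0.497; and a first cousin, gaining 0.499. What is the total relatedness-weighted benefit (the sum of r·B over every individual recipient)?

0.351075

r to a grandoffspring = 0.25 (two parent–offspring links: r = (1/2)^2 = 1/4).
r to a full sibling = 0.5 (full sibs share both parents — two paths of length 2: r = 2·(1/2)^2 = 1/2).
r to a first cousin = 1/8 (first cousins share one grandparent pair — two paths of length 4: r = 2·(1/2)^4 = 1/8).
Summing one r·B term per recipient: 4·0.25·0.0402 + 1·0.5·0.497 + 1·0.125·0.499 = 0.351075.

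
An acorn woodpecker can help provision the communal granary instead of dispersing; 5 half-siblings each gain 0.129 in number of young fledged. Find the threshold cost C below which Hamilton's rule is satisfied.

0.16125

r to a half-sibling = 0.25 (half-sibs share one parent — one path of length 2: r = (1/2)^2 = 1/4).
Hamilton's rule: n·r·B > C, so the trait is favored while C < n·r·B = 5·0.25·0.129 = 0.16125.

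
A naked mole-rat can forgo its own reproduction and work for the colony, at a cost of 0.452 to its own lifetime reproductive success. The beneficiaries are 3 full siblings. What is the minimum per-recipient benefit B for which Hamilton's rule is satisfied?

r to a full sibling = 0.5 (full sibs share both parents — two paths of length 2: r = 2·(1/2)^2 = 1/2).
Hamilton's rule with n recipients of equal r: n·r·B > C, so B > C/(n·r) = 0.452/(3·0.5) = 0.3013.

0.3013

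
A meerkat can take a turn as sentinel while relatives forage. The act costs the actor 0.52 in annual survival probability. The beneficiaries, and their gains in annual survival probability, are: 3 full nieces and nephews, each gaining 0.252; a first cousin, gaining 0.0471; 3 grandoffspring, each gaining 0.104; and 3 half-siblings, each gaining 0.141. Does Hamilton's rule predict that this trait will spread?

Hamilton's rule: the trait is favored when the sum of r·B over every recipient exceeds the actor's cost C.
r to a full niece or nephew = 1/4 (full aunt/uncle↔niece/nephew: two paths of length 3 through the shared grandparent pair: r = 2·(1/2)^3 = 1/4).
r to a first cousin = 1/8 (first cousins share one grandparent pair — two paths of length 4: r = 2·(1/2)^4 = 1/8).
r to a grandoffspring = 0.25 (two parent–offspring links: r = (1/2)^2 = 1/4).
r to a half-sibling = 0.25 (half-sibs share one parent — one path of length 2: r = (1/2)^2 = 1/4).
Summing one r·B term per recipient: 3·0.25·0.252 + 1·0.125·0.0471 + 3·0.25·0.104 + 3·0.25·0.141 = 0.3786375.
0.3786375 < 0.52: the indirect benefit is less than the cost.

No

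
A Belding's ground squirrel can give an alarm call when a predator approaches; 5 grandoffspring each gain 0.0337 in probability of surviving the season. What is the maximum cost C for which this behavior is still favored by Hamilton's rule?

0.042125

r to a grandoffspring = 1/4 (two parent–offspring links: r = (1/2)^2 = 1/4).
Hamilton's rule: n·r·B > C, so the trait is favored while C < n·r·B = 5·0.25·0.0337 = 0.042125.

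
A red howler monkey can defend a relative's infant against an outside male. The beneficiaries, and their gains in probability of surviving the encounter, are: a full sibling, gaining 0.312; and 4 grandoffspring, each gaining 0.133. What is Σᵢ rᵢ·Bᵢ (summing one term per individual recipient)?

0.289

r to a full sibling = 1/2 (full sibs share both parents — two paths of length 2: r = 2·(1/2)^2 = 1/2).
r to a grandoffspring = 0.25 (two parent–offspring links: r = (1/2)^2 = 1/4).
Summing one r·B term per recipient: 1·0.5·0.312 + 4·0.25·0.133 = 0.289.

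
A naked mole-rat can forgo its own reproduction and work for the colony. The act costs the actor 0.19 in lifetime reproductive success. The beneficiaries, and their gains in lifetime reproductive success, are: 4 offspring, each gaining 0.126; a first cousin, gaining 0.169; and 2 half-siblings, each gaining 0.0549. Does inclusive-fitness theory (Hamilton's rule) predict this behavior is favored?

Hamilton's rule: the trait is favored when the sum of r·B over every recipient exceeds the actor's cost C.
r to an offspring = 0.5 (one parent–offspring link: r = (1/2)^1 = 1/2).
r to a first cousin = 0.125 (first cousins share one grandparent pair — two paths of length 4: r = 2·(1/2)^4 = 1/8).
r to a half-sibling = 0.25 (half-sibs share one parent — one path of length 2: r = (1/2)^2 = 1/4).
Summing one r·B term per recipient: 4·0.5·0.126 + 1·0.125·0.169 + 2·0.25·0.0549 = 0.300575.
0.300575 > 0.19: the indirect benefit exceeds the cost.

Yes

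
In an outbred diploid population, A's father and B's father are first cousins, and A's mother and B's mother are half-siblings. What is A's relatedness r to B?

Relatedness sums over independent paths through distinct common ancestors.
A and B are related in two ways: second cousins through their fathers (r = 1/32) and half first cousins through their mothers (r = 1/16).
r = 1/32 + 1/16 = 0.09375.

0.09375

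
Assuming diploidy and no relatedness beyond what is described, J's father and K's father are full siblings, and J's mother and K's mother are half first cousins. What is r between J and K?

0.140625

Relatedness sums over independent paths through distinct common ancestors.
J and K are related in two ways: first cousins through their fathers (r = 1/8) and half second cousins through their mothers (r = 1/64).
r = 1/8 + 1/64 = 9/64 = 0.140625.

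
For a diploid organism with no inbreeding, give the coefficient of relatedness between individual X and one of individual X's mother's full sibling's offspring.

0.125

Each parent–offspring link contributes a factor of 1/2, and independent paths through distinct common ancestors add.
First cousins share one grandparent pair — two paths of length 4: r = 2·(1/2)^4 = 1/8.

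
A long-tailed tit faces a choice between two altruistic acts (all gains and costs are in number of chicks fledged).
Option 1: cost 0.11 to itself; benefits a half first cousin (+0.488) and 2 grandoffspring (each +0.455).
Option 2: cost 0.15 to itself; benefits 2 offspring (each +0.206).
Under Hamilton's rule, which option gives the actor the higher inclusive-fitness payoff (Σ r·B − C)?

Option 1: r to a half first cousin = 0.0625.
Option 1: r to a grandoffspring = 0.25.
Option 1: Σ r·B − C = (1·0.0625·0.488 + 2·0.25·0.455) − 0.11 = 0.148.
Option 2: r to an offspring = 0.5.
Option 2: Σ r·B − C = (2·0.5·0.206) − 0.15 = 0.056.
Option 1 has the higher net inclusive-fitness payoff.

Option 1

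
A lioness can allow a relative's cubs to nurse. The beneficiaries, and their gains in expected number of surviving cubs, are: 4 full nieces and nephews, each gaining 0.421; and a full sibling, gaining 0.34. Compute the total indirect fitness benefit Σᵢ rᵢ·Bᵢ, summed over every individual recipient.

0.591

r to a full niece or nephew = 0.25 (full aunt/uncle↔niece/nephew: two paths of length 3 through the shared grandparent pair: r = 2·(1/2)^3 = 1/4).
r to a full sibling = 0.5 (full sibs share both parents — two paths of length 2: r = 2·(1/2)^2 = 1/2).
Summing one r·B term per recipient: 4·0.25·0.421 + 1·0.5·0.34 = 0.591.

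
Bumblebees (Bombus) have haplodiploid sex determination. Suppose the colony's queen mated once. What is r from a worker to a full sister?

0.75

Haplodiploid full sisters inherit their father's entire haploid genome identically (contributing 1/2) and on average half of their mother's contribution (1/2 · 1/2 = 1/4); r = 1/2 + 1/4 = 3/4.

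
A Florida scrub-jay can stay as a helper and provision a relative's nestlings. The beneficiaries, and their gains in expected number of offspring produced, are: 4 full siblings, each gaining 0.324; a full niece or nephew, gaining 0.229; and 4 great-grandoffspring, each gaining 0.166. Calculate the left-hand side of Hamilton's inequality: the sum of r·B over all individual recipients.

r to a full sibling = 0.5 (full sibs share both parents — two paths of length 2: r = 2·(1/2)^2 = 1/2).
r to a full niece or nephew = 0.25 (full aunt/uncle↔niece/nephew: two paths of length 3 through the shared grandparent pair: r = 2·(1/2)^3 = 1/4).
r to a great-grandoffspring = 0.125 (three parent–offspring links: r = (1/2)^3 = 1/8).
Summing one r·B term per recipient: 4·0.5·0.324 + 1·0.25·0.229 + 4·0.125·0.166 = 0.78825.

0.78825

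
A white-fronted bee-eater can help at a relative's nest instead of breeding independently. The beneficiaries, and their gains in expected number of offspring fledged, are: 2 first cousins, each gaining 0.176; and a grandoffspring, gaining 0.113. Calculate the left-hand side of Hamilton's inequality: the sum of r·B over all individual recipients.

0.07225

r to a first cousin = 1/8 (first cousins share one grandparent pair — two paths of length 4: r = 2·(1/2)^4 = 1/8).
r to a grandoffspring = 1/4 (two parent–offspring links: r = (1/2)^2 = 1/4).
Summing one r·B term per recipient: 2·0.125·0.176 + 1·0.25·0.113 = 0.07225.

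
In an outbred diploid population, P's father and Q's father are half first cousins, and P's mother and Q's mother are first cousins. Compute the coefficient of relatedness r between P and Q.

0.046875

Independent pedigree routes through distinct common ancestors add.
P and Q are related in two ways: half second cousins through their fathers (r = 1/64) and second cousins through their mothers (r = 1/32).
r = 1/64 + 1/32 = 0.046875.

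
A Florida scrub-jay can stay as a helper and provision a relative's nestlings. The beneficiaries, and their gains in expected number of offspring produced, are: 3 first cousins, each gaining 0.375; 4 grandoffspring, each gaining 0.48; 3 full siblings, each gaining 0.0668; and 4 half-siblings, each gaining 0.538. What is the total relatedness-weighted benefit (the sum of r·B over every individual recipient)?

r to a first cousin = 1/8 (first cousins share one grandparent pair — two paths of length 4: r = 2·(1/2)^4 = 1/8).
r to a grandoffspring = 0.25 (two parent–offspring links: r = (1/2)^2 = 1/4).
r to a full sibling = 1/2 (full sibs share both parents — two paths of length 2: r = 2·(1/2)^2 = 1/2).
r to a half-sibling = 0.25 (half-sibs share one parent — one path of length 2: r = (1/2)^2 = 1/4).
Summing one r·B term per recipient: 3·0.125·0.375 + 4·0.25·0.48 + 3·0.5·0.0668 + 4·0.25·0.538 = 1.258825.

1.258825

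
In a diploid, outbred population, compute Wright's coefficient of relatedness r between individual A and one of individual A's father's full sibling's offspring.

Each parent–offspring link contributes a factor of 1/2, and independent paths through distinct common ancestors add.
First cousins share one grandparent pair — two paths of length 4: r = 2·(1/2)^4 = 1/8.

0.125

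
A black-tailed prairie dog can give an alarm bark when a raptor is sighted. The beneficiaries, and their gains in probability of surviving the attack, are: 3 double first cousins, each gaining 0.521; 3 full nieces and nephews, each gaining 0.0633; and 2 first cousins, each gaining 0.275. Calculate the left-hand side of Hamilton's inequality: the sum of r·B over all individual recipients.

r to a double first cousin = 1/4 (double first cousins share both grandparent pairs — four paths of length 4: r = 4·(1/2)^4 = 1/4).
r to a full niece or nephew = 1/4 (full aunt/uncle↔niece/nephew: two paths of length 3 through the shared grandparent pair: r = 2·(1/2)^3 = 1/4).
r to a first cousin = 1/8 (first cousins share one grandparent pair — two paths of length 4: r = 2·(1/2)^4 = 1/8).
Summing one r·B term per recipient: 3·0.25·0.521 + 3·0.25·0.0633 + 2·0.125·0.275 = 0.506975.

0.506975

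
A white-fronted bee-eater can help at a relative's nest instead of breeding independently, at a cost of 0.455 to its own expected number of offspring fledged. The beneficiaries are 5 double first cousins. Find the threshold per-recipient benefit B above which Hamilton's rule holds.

0.364

r to a double first cousin = 0.25 (double first cousins share both grandparent pairs — four paths of length 4: r = 4·(1/2)^4 = 1/4).
Hamilton's rule with n recipients of equal r: n·r·B > C, so B > C/(n·r) = 0.455/(5·0.25) = 0.364.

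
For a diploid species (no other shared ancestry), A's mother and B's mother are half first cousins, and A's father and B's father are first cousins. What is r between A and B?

0.046875

Relatedness sums over independent paths through distinct common ancestors.
A and B are related in two ways: half second cousins through their mothers (r = 1/64) and second cousins through their fathers (r = 1/32).
r = 1/64 + 1/32 = 0.046875.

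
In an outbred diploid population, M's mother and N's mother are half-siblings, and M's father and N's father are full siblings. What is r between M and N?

0.1875

With two independent routes of shared ancestry, r is the sum of the two contributions.
M and N are related in two ways: half first cousins through their mothers (r = 1/16) and first cousins through their fathers (r = 1/8).
r = 1/16 + 1/8 = 3/16 = 0.1875.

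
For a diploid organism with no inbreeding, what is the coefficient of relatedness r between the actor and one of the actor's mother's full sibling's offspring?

0.125

Each parent–offspring link contributes a factor of 1/2, and independent paths through distinct common ancestors add.
First cousins share one grandparent pair — two paths of length 4: r = 2·(1/2)^4 = 1/8.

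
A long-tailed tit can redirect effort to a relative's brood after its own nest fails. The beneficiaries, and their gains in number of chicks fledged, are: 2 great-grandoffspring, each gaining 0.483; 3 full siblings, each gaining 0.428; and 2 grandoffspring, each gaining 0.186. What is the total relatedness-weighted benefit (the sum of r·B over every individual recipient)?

r to a great-grandoffspring = 0.125 (three parent–offspring links: r = (1/2)^3 = 1/8).
r to a full sibling = 0.5 (full sibs share both parents — two paths of length 2: r = 2·(1/2)^2 = 1/2).
r to a grandoffspring = 1/4 (two parent–offspring links: r = (1/2)^2 = 1/4).
Summing one r·B term per recipient: 2·0.125·0.483 + 3·0.5·0.428 + 2·0.25·0.186 = 0.85575.

0.85575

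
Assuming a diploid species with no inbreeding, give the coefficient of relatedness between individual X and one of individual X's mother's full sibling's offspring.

0.125

Each parent–offspring link contributes a factor of 1/2, and independent paths through distinct common ancestors add.
First cousins share one grandparent pair — two paths of length 4: r = 2·(1/2)^4 = 1/8.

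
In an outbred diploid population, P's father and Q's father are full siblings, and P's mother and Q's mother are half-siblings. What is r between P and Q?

0.1875

With two independent routes of shared ancestry, r is the sum of the two contributions.
P and Q are related in two ways: first cousins through their fathers (r = 1/8) and half first cousins through their mothers (r = 1/16).
r = 1/8 + 1/16 = 3/16 = 0.1875.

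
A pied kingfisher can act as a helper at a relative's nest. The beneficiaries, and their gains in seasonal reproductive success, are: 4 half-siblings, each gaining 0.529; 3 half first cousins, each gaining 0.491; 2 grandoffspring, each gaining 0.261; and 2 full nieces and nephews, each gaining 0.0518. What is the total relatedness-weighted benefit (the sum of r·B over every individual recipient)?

0.7774625

r to a half-sibling = 1/4 (half-sibs share one parent — one path of length 2: r = (1/2)^2 = 1/4).
r to a half first cousin = 1/16 (half first cousins share one grandparent — one path of length 4: r = (1/2)^4 = 1/16).
r to a grandoffspring = 0.25 (two parent–offspring links: r = (1/2)^2 = 1/4).
r to a full niece or nephew = 0.25 (full aunt/uncle↔niece/nephew: two paths of length 3 through the shared grandparent pair: r = 2·(1/2)^3 = 1/4).
Summing one r·B term per recipient: 4·0.25·0.529 + 3·0.0625·0.491 + 2·0.25·0.261 + 2·0.25·0.0518 = 0.7774625.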